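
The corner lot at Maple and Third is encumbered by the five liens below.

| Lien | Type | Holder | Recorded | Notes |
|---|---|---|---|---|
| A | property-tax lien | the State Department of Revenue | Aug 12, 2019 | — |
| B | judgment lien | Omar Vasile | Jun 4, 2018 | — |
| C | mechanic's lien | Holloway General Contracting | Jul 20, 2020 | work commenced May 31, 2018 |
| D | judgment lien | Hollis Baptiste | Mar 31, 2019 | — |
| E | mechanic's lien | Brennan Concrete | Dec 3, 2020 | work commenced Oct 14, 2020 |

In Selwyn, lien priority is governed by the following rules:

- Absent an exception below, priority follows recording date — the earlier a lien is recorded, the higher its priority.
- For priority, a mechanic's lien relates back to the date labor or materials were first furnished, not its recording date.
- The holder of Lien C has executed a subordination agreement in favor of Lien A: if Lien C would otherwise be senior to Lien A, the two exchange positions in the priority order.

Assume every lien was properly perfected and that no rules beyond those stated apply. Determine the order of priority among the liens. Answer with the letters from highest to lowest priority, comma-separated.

A, B, D, C, E

Effective dates after the stated exceptions: C relates back to May 31, 2018 (work commenced); E relates back to Oct 14, 2020 (work commenced).
Sorted by effective date: C (May 31, 2018), B (Jun 4, 2018), D (Mar 31, 2019), A (Aug 12, 2019), E (Oct 14, 2020).
C would otherwise be senior to A, so under the subordination agreement C and A exchange positions.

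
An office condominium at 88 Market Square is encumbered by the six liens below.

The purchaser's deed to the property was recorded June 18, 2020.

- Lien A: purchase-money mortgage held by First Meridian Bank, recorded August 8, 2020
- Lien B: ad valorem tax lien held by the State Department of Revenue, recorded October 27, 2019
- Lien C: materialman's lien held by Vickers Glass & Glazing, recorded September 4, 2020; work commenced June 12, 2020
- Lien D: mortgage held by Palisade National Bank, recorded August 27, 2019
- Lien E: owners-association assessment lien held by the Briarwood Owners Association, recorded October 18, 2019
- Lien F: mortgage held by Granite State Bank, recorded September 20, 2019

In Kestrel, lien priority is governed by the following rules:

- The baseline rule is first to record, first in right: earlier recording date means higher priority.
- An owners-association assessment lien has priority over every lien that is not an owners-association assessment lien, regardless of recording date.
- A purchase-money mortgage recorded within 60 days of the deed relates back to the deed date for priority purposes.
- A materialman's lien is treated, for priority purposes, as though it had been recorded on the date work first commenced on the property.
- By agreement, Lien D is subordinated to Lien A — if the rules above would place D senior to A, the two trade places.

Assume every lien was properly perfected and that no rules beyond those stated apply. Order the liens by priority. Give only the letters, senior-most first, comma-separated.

E, A, F, B, C, D

Adjusting effective dates: A's effective date is the deed date, June 18, 2020; C relates back to June 12, 2020 (work commenced).
As an owners-association assessment lien, E is senior to every other lien.
The other liens, earliest effective date first: D (August 27, 2019), F (September 20, 2019), B (October 27, 2019), C (June 12, 2020), A (June 18, 2020).
The subordination applies — D was senior to A — so D and A swap.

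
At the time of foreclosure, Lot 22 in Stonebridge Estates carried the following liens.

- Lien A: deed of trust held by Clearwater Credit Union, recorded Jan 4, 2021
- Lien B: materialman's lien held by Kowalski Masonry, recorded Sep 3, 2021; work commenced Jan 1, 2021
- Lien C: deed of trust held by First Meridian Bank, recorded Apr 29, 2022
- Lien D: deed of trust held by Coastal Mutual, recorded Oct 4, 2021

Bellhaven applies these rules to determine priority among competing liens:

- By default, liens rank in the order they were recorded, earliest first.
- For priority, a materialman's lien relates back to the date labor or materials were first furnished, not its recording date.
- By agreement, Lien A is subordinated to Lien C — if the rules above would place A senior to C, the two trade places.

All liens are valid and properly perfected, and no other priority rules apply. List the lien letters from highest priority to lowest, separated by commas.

B, C, D, A

First, effective dates: B is treated as recorded Jan 1, 2021, the work-commencement date.
Ordering by effective date: B (Jan 1, 2021), A (Jan 4, 2021), D (Oct 4, 2021), C (Apr 29, 2022).
A would otherwise be senior to C, so under the subordination agreement A and C exchange positions.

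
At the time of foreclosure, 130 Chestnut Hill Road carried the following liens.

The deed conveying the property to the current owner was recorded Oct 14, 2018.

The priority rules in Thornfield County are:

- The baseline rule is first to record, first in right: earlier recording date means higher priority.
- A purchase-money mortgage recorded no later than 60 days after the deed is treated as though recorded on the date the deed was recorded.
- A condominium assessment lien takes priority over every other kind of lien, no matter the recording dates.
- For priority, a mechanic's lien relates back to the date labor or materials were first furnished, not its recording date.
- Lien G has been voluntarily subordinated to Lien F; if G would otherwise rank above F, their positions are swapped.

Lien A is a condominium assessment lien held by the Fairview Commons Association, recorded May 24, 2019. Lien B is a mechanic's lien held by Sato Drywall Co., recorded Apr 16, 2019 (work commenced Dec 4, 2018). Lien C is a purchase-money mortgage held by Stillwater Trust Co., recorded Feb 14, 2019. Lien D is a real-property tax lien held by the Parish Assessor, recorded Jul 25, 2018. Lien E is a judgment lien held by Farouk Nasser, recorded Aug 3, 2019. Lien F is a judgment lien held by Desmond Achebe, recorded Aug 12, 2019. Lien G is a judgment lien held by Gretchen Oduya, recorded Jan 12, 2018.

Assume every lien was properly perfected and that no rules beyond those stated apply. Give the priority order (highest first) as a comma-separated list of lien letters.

A, F, D, B, C, E, G

Adjusting effective dates: B relates back to Dec 4, 2018 (work commenced); C was recorded 123 days after the deed, outside the 60-day window, so it keeps its recording date.
A is a condominium assessment lien and takes priority over every other lien.
The other liens, earliest effective date first: G (Jan 12, 2018), D (Jul 25, 2018), B (Dec 4, 2018), C (Feb 14, 2019), E (Aug 3, 2019), F (Aug 12, 2019).
The subordination applies — G was senior to F — so G and F swap.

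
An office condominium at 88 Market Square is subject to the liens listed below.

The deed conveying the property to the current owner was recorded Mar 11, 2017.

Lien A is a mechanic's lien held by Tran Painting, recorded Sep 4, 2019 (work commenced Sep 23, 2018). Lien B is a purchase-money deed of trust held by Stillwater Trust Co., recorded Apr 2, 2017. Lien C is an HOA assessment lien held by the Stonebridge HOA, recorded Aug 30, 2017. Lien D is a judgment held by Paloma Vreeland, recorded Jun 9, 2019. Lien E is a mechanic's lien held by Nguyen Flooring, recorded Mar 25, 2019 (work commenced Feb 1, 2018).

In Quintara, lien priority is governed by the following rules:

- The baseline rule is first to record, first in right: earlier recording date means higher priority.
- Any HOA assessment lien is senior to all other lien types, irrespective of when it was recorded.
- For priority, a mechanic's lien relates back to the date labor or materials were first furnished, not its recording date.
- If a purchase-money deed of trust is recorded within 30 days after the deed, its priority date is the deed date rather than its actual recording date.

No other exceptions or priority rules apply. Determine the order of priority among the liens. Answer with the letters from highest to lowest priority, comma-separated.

First, effective dates: A is treated as recorded Sep 23, 2018, the work-commencement date; B relates back to the deed date Mar 11, 2017; E is treated as recorded Feb 1, 2018, the work-commencement date.
C is an HOA assessment lien and takes priority over every other lien.
Among the remaining liens, by effective date: B (Mar 11, 2017), E (Feb 1, 2018), A (Sep 23, 2018), D (Jun 9, 2019).

C, B, E, A, D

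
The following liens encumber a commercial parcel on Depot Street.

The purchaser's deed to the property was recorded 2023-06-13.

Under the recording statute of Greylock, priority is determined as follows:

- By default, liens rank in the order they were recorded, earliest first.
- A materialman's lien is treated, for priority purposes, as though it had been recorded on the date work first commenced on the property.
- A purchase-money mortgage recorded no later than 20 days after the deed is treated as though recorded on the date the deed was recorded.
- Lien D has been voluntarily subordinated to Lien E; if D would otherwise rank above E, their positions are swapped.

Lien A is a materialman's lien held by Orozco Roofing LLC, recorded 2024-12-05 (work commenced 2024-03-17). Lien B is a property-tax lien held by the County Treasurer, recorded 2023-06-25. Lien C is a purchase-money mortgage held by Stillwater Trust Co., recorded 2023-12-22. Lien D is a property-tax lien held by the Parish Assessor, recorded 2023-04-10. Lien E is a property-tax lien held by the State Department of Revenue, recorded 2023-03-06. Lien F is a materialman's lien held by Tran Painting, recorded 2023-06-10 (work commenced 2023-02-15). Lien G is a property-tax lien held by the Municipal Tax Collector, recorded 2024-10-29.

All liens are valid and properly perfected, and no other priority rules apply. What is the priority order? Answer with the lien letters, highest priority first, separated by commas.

Effective dates after the stated exceptions: A is treated as recorded 2024-03-17, the work-commencement date; C missed the 20-day window (192 days after the deed), so its recording date stands; F relates back to 2023-02-15 (work commenced).
Sorted by effective date: F (2023-02-15), E (2023-03-06), D (2023-04-10), B (2023-06-25), C (2023-12-22), A (2024-03-17), G (2024-10-29).
Since D is not senior to E, the subordination leaves the order unchanged.

F, E, D, B, C, A, G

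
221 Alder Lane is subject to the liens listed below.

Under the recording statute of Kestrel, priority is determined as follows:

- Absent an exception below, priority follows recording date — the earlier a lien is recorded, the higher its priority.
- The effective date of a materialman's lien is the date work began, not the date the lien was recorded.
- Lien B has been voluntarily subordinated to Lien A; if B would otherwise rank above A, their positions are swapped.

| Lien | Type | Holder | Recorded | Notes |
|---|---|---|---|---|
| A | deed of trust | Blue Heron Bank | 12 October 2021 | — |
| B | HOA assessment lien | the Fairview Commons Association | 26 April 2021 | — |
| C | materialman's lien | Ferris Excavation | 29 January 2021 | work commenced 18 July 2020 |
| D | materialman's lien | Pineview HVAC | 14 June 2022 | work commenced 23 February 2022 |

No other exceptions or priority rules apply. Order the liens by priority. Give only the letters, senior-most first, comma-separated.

Effective dates: C is treated as recorded 18 July 2020, the work-commencement date; D relates back to 23 February 2022 (work commenced).
Sorted by effective date: C (18 July 2020), B (26 April 2021), A (12 October 2021), D (23 February 2022).
Because B would otherwise rank above A, the subordination swaps them.

C, A, B, D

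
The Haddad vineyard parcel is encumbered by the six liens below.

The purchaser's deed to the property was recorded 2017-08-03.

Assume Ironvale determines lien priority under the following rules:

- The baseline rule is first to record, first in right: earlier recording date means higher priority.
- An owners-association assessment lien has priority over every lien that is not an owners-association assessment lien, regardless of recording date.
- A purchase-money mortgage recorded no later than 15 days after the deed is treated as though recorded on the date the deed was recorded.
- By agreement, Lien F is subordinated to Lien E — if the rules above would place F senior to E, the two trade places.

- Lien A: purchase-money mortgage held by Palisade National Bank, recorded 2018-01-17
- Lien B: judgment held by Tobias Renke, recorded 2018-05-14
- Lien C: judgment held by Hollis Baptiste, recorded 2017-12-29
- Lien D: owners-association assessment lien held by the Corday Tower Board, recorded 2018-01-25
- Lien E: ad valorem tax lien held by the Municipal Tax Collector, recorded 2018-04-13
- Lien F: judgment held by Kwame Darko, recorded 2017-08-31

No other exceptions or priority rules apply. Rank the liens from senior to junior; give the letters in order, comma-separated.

Adjusting effective dates: A was recorded 167 days after the deed, outside the 15-day window, so it keeps its recording date.
As an owners-association assessment lien, D is senior to every other lien.
The other liens, earliest effective date first: F (2017-08-31), C (2017-12-29), A (2018-01-17), E (2018-04-13), B (2018-05-14).
Because F would otherwise rank above E, the subordination swaps them.

D, E, C, A, F, B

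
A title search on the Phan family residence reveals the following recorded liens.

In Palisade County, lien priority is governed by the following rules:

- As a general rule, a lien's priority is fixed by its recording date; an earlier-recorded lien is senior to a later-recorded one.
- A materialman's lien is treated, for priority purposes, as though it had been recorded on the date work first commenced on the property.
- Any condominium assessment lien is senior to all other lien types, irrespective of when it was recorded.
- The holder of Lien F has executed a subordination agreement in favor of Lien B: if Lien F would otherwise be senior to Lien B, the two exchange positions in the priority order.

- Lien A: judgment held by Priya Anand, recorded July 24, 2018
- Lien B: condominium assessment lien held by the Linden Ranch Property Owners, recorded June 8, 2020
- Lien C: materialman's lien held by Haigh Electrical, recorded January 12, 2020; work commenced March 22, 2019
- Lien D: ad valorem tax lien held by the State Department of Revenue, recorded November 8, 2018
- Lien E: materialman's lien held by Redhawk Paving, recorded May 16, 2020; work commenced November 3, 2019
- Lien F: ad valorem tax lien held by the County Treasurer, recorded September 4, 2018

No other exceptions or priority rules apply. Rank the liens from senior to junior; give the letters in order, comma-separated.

Adjusting effective dates: C relates back to March 22, 2019 (work commenced); E relates back to November 3, 2019 (work commenced).
B, as a condominium assessment lien, has superpriority and ranks first.
Among the remaining liens, by effective date: A (July 24, 2018), F (September 4, 2018), D (November 8, 2018), C (March 22, 2019), E (November 3, 2019).
Since F is not senior to B, the subordination leaves the order unchanged.

B, A, F, D, C, E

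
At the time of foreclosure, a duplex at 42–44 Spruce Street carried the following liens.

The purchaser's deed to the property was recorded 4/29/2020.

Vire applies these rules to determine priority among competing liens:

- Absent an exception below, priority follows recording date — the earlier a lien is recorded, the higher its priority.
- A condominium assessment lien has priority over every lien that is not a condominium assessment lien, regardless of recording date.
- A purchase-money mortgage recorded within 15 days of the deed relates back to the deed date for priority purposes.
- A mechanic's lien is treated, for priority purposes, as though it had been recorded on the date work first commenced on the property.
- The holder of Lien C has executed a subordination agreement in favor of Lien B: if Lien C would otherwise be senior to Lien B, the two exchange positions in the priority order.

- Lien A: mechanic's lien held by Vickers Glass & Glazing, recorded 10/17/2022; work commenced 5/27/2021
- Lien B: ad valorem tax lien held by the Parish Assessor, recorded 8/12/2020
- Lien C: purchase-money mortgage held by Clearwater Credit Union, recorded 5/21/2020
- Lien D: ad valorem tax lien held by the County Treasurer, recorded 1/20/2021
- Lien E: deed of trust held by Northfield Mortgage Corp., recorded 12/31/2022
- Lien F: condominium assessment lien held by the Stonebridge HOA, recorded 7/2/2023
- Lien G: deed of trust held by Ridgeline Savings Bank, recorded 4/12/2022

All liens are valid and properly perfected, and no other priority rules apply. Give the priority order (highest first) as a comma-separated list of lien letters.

Adjusting effective dates: A relates back to 5/27/2021 (work commenced); C was recorded 22 days after the deed, outside the 15-day window, so it keeps its recording date.
F is a condominium assessment lien, so it outranks all other liens regardless of date.
Among the remaining liens, by effective date: C (5/21/2020), B (8/12/2020), D (1/20/2021), A (5/27/2021), G (4/12/2022), E (12/31/2022).
C would otherwise be senior to B, so under the subordination agreement C and B exchange positions.

F, B, C, D, A, G, E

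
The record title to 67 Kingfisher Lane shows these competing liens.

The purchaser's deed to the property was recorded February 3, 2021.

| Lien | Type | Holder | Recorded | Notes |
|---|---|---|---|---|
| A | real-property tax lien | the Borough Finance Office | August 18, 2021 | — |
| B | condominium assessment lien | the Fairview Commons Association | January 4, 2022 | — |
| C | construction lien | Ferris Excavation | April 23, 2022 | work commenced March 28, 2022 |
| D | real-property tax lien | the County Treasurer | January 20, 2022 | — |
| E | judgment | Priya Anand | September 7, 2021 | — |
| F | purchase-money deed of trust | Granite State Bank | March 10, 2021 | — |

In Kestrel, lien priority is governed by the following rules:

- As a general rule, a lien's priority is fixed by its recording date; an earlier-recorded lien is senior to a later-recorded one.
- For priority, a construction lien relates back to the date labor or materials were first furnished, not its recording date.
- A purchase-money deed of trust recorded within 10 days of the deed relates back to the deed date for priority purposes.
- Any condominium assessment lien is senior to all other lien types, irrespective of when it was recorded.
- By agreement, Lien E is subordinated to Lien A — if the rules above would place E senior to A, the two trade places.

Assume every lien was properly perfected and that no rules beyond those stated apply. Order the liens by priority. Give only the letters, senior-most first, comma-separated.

Effective dates after the stated exceptions: C relates back to March 28, 2022 (work commenced); F was recorded 35 days after the deed — beyond 10 days — so no relation-back applies.
B, as a condominium assessment lien, has superpriority and ranks first.
Remaining liens by effective date: F (March 10, 2021), A (August 18, 2021), E (September 7, 2021), D (January 20, 2022), C (March 28, 2022).
E is already junior to A, so the subordination agreement changes nothing.

B, F, A, E, D, C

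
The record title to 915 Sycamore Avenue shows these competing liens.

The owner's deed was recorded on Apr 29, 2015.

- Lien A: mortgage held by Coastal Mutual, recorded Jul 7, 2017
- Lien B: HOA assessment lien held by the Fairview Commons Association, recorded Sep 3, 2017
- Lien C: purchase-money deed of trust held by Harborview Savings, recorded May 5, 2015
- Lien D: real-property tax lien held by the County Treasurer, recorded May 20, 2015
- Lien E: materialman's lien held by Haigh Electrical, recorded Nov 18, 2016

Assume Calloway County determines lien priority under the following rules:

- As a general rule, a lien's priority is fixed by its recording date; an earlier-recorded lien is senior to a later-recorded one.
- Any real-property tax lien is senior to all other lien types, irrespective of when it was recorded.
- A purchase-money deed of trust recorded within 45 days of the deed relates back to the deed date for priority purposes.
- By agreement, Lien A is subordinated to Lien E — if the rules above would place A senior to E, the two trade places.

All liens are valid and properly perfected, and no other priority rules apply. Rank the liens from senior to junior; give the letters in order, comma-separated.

D, C, E, A, B

Adjusting effective dates: C's effective date is the deed date, Apr 29, 2015.
D is a real-property tax lien and takes priority over every other lien.
Remaining liens by effective date: C (Apr 29, 2015), E (Nov 18, 2016), A (Jul 7, 2017), B (Sep 3, 2017).
A is already junior to E, so the subordination agreement changes nothing.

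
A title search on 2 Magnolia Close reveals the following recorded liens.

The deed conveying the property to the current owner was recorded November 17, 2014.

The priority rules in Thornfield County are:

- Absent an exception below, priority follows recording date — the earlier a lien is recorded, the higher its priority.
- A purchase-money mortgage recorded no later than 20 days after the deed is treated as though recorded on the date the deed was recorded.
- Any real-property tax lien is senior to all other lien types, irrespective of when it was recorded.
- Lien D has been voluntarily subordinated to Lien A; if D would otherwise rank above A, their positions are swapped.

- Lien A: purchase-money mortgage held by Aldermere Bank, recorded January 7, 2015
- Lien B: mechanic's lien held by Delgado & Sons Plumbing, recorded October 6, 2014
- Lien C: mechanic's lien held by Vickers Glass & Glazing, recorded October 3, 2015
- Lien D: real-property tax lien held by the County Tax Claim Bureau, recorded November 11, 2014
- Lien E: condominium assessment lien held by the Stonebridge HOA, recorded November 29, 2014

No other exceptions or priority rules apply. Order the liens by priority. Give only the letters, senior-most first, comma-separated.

Adjusting effective dates: A missed the 20-day window (51 days after the deed), so its recording date stands.
D is a real-property tax lien, so it outranks all other liens regardless of date.
The other liens, earliest effective date first: B (October 6, 2014), E (November 29, 2014), A (January 7, 2015), C (October 3, 2015).
D is senior to A before the subordination, so the two trade places.

A, B, E, D, C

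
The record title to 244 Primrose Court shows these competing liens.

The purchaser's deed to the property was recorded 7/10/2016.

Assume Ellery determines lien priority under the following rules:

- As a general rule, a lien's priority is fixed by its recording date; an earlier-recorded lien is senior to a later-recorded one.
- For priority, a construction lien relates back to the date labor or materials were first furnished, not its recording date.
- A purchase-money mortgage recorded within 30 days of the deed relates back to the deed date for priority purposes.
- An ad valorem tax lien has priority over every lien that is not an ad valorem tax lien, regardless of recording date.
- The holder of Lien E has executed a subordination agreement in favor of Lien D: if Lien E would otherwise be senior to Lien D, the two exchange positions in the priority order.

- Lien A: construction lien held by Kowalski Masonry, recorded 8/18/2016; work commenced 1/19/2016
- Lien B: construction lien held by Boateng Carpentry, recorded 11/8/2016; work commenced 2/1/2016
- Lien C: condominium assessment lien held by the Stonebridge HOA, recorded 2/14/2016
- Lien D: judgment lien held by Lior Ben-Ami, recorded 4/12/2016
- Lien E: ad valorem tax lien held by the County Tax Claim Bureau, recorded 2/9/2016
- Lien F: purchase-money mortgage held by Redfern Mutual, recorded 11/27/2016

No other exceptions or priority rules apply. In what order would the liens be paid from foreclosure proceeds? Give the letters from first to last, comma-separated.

D, A, B, C, E, F

First, effective dates: A's effective date is 1/19/2016, when work began; B is treated as recorded 2/1/2016, the work-commencement date; F was recorded 140 days after the deed — beyond 30 days — so no relation-back applies.
E is an ad valorem tax lien, so it outranks all other liens regardless of date.
Ordering the rest by effective date: A (1/19/2016), B (2/1/2016), C (2/14/2016), D (4/12/2016), F (11/27/2016).
E would otherwise be senior to D, so under the subordination agreement E and D exchange positions.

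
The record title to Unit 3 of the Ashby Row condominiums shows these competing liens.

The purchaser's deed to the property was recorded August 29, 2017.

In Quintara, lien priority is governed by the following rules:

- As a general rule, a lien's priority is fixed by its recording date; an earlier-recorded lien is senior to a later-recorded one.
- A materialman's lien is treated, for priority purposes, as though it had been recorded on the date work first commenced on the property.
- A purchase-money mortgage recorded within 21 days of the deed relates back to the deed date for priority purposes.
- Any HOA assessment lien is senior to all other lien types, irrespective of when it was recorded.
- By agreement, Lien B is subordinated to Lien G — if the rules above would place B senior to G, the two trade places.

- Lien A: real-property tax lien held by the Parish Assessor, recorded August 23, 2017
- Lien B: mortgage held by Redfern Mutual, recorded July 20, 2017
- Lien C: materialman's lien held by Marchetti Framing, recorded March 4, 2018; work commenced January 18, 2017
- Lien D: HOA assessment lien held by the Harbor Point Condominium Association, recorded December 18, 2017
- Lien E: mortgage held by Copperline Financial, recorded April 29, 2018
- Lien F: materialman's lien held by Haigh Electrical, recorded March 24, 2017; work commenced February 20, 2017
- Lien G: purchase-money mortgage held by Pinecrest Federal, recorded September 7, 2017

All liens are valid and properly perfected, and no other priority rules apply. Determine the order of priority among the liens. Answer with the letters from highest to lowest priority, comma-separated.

Adjusting effective dates: C is treated as recorded January 18, 2017, the work-commencement date; F relates back to February 20, 2017 (work commenced); G's effective date is the deed date, August 29, 2017.
As an HOA assessment lien, D is senior to every other lien.
Among the remaining liens, by effective date: C (January 18, 2017), F (February 20, 2017), B (July 20, 2017), A (August 23, 2017), G (August 29, 2017), E (April 29, 2018).
B would otherwise be senior to G, so under the subordination agreement B and G exchange positions.

D, C, F, G, A, B, E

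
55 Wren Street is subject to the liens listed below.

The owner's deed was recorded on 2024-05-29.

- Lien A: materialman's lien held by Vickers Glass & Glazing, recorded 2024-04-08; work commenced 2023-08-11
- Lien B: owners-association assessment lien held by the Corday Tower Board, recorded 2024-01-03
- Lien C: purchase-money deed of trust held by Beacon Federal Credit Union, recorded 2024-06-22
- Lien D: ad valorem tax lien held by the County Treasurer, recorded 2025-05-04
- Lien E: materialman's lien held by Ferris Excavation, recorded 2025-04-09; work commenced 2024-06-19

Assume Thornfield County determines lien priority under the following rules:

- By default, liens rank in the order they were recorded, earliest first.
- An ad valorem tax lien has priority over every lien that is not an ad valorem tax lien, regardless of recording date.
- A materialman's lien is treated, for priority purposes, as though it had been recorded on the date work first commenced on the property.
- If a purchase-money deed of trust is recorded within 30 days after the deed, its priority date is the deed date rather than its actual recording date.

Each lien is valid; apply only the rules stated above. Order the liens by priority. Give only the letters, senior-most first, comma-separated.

Effective dates: A relates back to 2023-08-11 (work commenced); C was recorded within the 30-day window, so its effective date is the deed date 2024-05-29; E relates back to 2024-06-19 (work commenced).
D is an ad valorem tax lien and takes priority over every other lien.
Ordering the rest by effective date: A (2023-08-11), B (2024-01-03), C (2024-05-29), E (2024-06-19).

D, A, B, C, E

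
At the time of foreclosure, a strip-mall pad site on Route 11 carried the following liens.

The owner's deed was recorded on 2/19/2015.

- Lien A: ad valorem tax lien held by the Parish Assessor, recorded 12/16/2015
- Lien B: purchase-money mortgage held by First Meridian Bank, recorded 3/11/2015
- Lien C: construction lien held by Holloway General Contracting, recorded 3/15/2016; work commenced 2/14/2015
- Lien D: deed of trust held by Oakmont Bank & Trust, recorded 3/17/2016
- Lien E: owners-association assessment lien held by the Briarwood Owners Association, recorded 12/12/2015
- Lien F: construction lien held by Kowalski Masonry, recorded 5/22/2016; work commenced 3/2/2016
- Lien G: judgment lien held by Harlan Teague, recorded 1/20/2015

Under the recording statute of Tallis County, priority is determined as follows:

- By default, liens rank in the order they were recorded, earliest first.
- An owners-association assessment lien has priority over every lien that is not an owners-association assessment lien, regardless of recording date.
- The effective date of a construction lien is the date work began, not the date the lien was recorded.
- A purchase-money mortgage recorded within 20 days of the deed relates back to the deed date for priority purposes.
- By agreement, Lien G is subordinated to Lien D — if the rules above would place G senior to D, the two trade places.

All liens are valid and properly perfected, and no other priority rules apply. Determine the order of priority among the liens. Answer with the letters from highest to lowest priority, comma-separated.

First, effective dates: B was recorded within the 20-day window, so its effective date is the deed date 2/19/2015; C's effective date is 2/14/2015, when work began; F is treated as recorded 3/2/2016, the work-commencement date.
E is an owners-association assessment lien and takes priority over every other lien.
Ordering the rest by effective date: G (1/20/2015), C (2/14/2015), B (2/19/2015), A (12/16/2015), F (3/2/2016), D (3/17/2016).
Because G would otherwise rank above D, the subordination swaps them.

E, D, C, B, A, F, G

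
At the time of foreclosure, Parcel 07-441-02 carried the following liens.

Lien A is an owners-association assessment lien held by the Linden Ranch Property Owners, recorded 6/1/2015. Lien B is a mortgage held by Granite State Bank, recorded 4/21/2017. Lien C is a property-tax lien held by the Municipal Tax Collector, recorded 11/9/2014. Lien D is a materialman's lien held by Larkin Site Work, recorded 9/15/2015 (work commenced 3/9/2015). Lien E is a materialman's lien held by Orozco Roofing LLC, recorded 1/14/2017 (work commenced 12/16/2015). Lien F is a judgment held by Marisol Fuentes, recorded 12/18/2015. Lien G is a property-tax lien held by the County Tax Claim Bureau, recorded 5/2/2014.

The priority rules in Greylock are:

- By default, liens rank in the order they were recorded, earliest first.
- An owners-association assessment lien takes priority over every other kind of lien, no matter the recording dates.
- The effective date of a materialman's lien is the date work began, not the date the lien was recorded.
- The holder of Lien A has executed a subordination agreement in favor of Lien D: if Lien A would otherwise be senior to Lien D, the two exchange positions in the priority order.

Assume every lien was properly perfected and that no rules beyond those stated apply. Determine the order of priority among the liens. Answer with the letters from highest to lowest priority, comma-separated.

D, G, C, A, E, F, B

Effective dates after the stated exceptions: D is treated as recorded 3/9/2015, the work-commencement date; E relates back to 12/16/2015 (work commenced).
A is an owners-association assessment lien and takes priority over every other lien.
Remaining liens by effective date: G (5/2/2014), C (11/9/2014), D (3/9/2015), E (12/16/2015), F (12/18/2015), B (4/21/2017).
The subordination applies — A was senior to D — so A and D swap.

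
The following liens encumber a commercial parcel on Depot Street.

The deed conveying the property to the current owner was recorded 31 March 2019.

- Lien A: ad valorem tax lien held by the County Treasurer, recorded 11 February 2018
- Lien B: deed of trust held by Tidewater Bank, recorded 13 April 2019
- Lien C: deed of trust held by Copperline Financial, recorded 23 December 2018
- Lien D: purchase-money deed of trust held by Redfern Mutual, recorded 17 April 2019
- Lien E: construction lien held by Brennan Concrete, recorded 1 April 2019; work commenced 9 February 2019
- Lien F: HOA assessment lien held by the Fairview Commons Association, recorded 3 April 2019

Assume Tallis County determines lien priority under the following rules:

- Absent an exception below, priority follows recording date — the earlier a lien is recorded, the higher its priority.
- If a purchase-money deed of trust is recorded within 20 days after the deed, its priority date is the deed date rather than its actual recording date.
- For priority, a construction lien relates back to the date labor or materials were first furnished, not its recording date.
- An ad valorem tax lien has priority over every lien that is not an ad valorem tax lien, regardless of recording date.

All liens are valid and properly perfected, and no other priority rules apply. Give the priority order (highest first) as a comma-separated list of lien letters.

A, C, E, D, F, B

Effective dates: D relates back to the deed date 31 March 2019; E's effective date is 9 February 2019, when work began.
A is an ad valorem tax lien, so it outranks all other liens regardless of date.
Remaining liens by effective date: C (23 December 2018), E (9 February 2019), D (31 March 2019), F (3 April 2019), B (13 April 2019).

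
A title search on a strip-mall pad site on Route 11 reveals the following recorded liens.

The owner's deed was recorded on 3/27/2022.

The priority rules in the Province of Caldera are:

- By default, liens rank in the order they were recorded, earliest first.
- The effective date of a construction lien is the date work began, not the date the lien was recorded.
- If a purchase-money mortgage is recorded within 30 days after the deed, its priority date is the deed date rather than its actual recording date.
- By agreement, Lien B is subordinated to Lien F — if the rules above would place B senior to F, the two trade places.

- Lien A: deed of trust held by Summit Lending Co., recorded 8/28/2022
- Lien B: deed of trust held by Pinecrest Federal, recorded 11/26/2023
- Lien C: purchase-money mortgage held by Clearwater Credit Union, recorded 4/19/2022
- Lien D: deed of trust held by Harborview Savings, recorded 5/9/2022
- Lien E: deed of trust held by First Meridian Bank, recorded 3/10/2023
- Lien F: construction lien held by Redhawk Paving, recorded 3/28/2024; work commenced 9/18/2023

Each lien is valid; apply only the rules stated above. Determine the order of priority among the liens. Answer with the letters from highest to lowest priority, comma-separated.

First, effective dates: C's effective date is the deed date, 3/27/2022; F's effective date is 9/18/2023, when work began.
Ordering by effective date: C (3/27/2022), D (5/9/2022), A (8/28/2022), E (3/10/2023), F (9/18/2023), B (11/26/2023).
Since B is not senior to F, the subordination leaves the order unchanged.

C, D, A, E, F, B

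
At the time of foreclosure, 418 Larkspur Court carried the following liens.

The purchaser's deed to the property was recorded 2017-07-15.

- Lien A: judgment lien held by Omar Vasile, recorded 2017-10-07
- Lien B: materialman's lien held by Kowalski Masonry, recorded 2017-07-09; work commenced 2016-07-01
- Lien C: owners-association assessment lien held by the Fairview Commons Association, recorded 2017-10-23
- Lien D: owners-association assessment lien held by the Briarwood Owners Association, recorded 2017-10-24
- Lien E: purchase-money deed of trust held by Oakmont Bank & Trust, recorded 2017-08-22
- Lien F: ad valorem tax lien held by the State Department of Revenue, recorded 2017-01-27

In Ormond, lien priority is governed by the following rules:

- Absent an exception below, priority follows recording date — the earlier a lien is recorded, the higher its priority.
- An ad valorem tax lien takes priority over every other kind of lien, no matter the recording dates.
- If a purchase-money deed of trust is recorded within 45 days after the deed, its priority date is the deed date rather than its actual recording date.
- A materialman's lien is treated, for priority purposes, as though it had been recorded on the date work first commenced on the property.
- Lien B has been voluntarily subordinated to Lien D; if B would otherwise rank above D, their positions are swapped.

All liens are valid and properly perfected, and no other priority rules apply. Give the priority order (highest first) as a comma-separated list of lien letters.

F, D, E, A, C, B

Effective dates after the stated exceptions: B relates back to 2016-07-01 (work commenced); E's effective date is the deed date, 2017-07-15.
F, as an ad valorem tax lien, has superpriority and ranks first.
The other liens, earliest effective date first: B (2016-07-01), E (2017-07-15), A (2017-10-07), C (2017-10-23), D (2017-10-24).
The subordination applies — B was senior to D — so B and D swap.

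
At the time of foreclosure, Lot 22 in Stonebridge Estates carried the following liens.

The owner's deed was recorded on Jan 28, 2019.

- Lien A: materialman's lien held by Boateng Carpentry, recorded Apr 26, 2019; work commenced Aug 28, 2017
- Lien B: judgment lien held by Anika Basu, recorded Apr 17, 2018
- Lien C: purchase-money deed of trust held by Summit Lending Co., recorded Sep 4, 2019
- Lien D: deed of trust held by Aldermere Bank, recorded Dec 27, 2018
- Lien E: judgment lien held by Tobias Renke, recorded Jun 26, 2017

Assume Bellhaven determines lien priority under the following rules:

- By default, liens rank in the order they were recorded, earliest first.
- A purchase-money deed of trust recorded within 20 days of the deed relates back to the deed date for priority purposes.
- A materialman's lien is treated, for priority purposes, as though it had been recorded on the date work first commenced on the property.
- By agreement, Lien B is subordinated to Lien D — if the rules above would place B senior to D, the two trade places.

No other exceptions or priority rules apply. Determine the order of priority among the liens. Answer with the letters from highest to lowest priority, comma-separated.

Effective dates: A is treated as recorded Aug 28, 2017, the work-commencement date; C missed the 20-day window (219 days after the deed), so its recording date stands.
By effective date: E (Jun 26, 2017), A (Aug 28, 2017), B (Apr 17, 2018), D (Dec 27, 2018), C (Sep 4, 2019).
B is senior to D before the subordination, so the two trade places.

E, A, D, B, C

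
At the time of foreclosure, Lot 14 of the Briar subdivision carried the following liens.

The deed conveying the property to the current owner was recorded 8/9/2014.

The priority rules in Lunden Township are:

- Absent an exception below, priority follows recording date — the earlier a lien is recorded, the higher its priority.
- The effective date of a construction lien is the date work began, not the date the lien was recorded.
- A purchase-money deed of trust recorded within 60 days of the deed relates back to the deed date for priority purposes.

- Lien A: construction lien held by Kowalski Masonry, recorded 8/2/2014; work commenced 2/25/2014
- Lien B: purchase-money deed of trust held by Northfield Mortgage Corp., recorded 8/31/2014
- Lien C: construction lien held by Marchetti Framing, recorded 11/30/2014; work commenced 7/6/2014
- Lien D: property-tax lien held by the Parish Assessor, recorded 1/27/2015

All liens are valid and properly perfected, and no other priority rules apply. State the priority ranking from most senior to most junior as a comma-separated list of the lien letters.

A, C, B, D

Effective dates after the stated exceptions: A is treated as recorded 2/25/2014, the work-commencement date; B relates back to the deed date 8/9/2014; C relates back to 7/6/2014 (work commenced).
By effective date, earliest first: A (2/25/2014), C (7/6/2014), B (8/9/2014), D (1/27/2015).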